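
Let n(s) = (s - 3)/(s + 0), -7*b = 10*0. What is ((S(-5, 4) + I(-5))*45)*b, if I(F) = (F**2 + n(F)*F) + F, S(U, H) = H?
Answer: 0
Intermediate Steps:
b = 0 (b = -10*0/7 = -1/7*0 = 0)
n(s) = (-3 + s)/s
I(F) = -3 + F**2 + 2*F (I(F) = (F**2 + ((-3 + F)/F)*F) + F = (F**2 + (-3 + F)) + F = (-3 + F + F**2) + F = -3 + F**2 + 2*F)
((S(-5, 4) + I(-5))*45)*b = ((4 + (-3 - 5 - 5*(1 - 5)))*45)*0 = ((4 + (-3 - 5 - 5*(-4)))*45)*0 = ((4 + (-3 - 5 + 20))*45)*0 = ((4 + 12)*45)*0 = (16*45)*0 = 720*0 = 0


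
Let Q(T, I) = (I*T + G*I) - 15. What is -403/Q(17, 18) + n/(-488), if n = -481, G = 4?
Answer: -22061/177144 ≈ -0.12454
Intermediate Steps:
Q(T, I) = -15 + 4*I + I*T (Q(T, I) = (I*T + 4*I) - 15 = (4*I + I*T) - 15 = -15 + 4*I + I*T)
-403/Q(17, 18) + n/(-488) = -403/(-15 + 4*18 + 18*17) - 481/(-488) = -403/(-15 + 72 + 306) - 481*(-1/488) = -403/363 + 481/488 = -22061/177144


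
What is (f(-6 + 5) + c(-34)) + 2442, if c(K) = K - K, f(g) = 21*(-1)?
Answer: 2421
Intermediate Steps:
f(g) = -21
c(K) = 0
(f(-6 + 5) + c(-34)) + 2442 = (-21 + 0) + 2442 = -21 + 2442 = 2421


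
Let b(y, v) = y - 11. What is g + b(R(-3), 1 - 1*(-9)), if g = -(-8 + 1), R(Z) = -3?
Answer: -7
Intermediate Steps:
b(y, v) = -11 + y
g = 7 (g = -1*(-7) = 7)
g + b(R(-3), 1 - 1*(-9)) = 7 + (-11 - 3) = 7 - 14 = -7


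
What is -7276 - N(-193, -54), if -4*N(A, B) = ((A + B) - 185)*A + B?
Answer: 27109/2 ≈ 13555.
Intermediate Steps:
N(A, B) = -B/4 - A*(-185 + A + B)/4 (N(A, B) = -(((A + B) - 185)*A + B)/4 = -((-185 + A + B)*A + B)/4 = -(A*(-185 + A + B) + B)/4 = -(B + A*(-185 + A + B))/4 = -B/4 - A*(-185 + A + B)/4)
-7276 - N(-193, -54) = -7276 - (-¼*(-54) - ¼*(-193)² + (185/4)*(-193) - ¼*(-193)*(-54)) = -7276 - (27/2 - ¼*37249 - 35705/4 - 5211/2) = -7276 - (27/2 - 37249/4 - 35705/4 - 5211/2) = -7276 - 1*(-41661/2) = -7276 + 41661/2 = 27109/2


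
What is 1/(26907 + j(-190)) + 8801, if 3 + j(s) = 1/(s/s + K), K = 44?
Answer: 10655203526/1210681 ≈ 8801.0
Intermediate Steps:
j(s) = -134/45 (j(s) = -3 + 1/(s/s + 44) = -3 + 1/(1 + 44) = -3 + 1/45 = -134/45)
1/(26907 + j(-190)) + 8801 = 1/(26907 - 134/45) + 8801 = 1/(1210681/45) + 8801 = 45/1210681 + 8801 = 10655203526/1210681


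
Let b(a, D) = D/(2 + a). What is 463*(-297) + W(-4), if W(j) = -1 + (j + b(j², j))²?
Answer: -11137028/81 ≈ -1.3749e+5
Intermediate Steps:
b(a, D) = D/(2 + a)
W(j) = -1 + (j + j/(2 + j²))²
463*(-297) + W(-4) = 463*(-297) + (-1 + (-4)²*(3 + (-4)²)²/(2 + (-4)²)²) = -137511 + (-1 + 16*(3 + 16)²/(2 + 16)²) = -137511 + (-1 + 16*19²/18²) = -137511 + (-1 + 16*(1/324)*361) = -137511 + (-1 + 1444/81) = -137511 + 1363/81 = -11137028/81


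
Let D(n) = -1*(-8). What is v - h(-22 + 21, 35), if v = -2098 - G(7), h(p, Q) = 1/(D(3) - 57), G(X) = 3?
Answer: -102948/49 ≈ -2101.0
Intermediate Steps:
D(n) = 8
h(p, Q) = -1/49 (h(p, Q) = 1/(8 - 57) = 1/(-49) = -1/49)
v = -2101 (v = -2098 - 1*3 = -2098 - 3 = -2101)
v - h(-22 + 21, 35) = -2101 - 1*(-1/49) = -2101 + 1/49 = -102948/49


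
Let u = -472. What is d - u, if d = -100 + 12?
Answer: 384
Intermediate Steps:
d = -88
d - u = -88 - 1*(-472) = -88 + 472 = 384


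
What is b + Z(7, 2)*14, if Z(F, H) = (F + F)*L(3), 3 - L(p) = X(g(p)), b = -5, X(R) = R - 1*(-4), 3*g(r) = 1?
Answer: -799/3 ≈ -266.33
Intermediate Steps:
g(r) = 1/3 (g(r) = (1/3)*1 = 1/3)
X(R) = 4 + R (X(R) = R + 4 = 4 + R)
L(p) = -4/3 (L(p) = 3 - (4 + 1/3) = 3 - 1*13/3 = 3 - 13/3 = -4/3)
Z(F, H) = -8*F/3 (Z(F, H) = (F + F)*(-4/3) = (2*F)*(-4/3) = -8*F/3)
b + Z(7, 2)*14 = -5 - 8/3*7*14 = -5 - 56/3*14 = -5 - 784/3 = -799/3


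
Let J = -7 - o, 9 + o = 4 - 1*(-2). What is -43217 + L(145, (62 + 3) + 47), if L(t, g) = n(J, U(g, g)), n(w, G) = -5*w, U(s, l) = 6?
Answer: -43197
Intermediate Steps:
o = -3 (o = -9 + (4 - 1*(-2)) = -9 + (4 + 2) = -9 + 6 = -3)
J = -4 (J = -7 - 1*(-3) = -7 + 3 = -4)
L(t, g) = 20 (L(t, g) = -5*(-4) = 20)
-43217 + L(145, (62 + 3) + 47) = -43217 + 20 = -43197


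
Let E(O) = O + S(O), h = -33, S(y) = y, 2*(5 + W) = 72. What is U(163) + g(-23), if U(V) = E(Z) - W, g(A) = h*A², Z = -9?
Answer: -17506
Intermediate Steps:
W = 31 (W = -5 + (½)*72 = -5 + 36 = 31)
E(O) = 2*O (E(O) = O + O = 2*O)
g(A) = -33*A²
U(V) = -49 (U(V) = 2*(-9) - 1*31 = -18 - 31 = -49)
U(163) + g(-23) = -49 - 33*(-23)² = -49 - 33*529 = -49 - 17457 = -17506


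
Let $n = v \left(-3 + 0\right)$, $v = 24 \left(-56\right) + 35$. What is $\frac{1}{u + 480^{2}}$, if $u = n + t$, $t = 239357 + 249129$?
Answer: $\frac{1}{722813} \approx 1.3835 \cdot 10^{-6}$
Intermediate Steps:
$v = -1309$ ($v = -1344 + 35 = -1309$)
$n = 3927$ ($n = - 1309 \left(-3 + 0\right) = \left(-1309\right) \left(-3\right) = 3927$)
$t = 488486$
$u = 492413$ ($u = 3927 + 488486 = 492413$)
$\frac{1}{u + 480^{2}} = \frac{1}{492413 + 480^{2}} = \frac{1}{492413 + 230400} = \frac{1}{722813}$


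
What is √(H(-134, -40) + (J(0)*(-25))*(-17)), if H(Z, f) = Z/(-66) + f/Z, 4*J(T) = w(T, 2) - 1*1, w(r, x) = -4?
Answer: I*√10342569369/4422 ≈ 22.998*I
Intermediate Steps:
J(T) = -5/4 (J(T) = (-4 - 1*1)/4 = (-4 - 1)/4 = (¼)*(-5) = -5/4)
H(Z, f) = -Z/66 + f/Z (H(Z, f) = Z*(-1/66) + f/Z = -Z/66 + f/Z)
√(H(-134, -40) + (J(0)*(-25))*(-17)) = √((-1/66*(-134) - 40/(-134)) - 5/4*(-25)*(-17)) = √((67/33 - 40*(-1/134)) + (125/4)*(-17)) = √((67/33 + 20/67) - 2125/4) = √(5149/2211 - 2125/4) = √(-4677779/8844) = I*√10342569369/4422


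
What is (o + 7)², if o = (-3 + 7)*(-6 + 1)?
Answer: 169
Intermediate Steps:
o = -20 (o = 4*(-5) = -20)
(o + 7)² = (-20 + 7)² = (-13)² = 169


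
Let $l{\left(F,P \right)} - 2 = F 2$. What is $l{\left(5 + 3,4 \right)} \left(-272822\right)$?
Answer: $-4910796$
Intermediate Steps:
$l{\left(F,P \right)} = 2 + 2 F$ ($l{\left(F,P \right)} = 2 + F 2 = 2 + 2 F$)
$l{\left(5 + 3,4 \right)} \left(-272822\right) = \left(2 + 2 \left(5 + 3\right)\right) \left(-272822\right) = \left(2 + 2 \cdot 8\right) \left(-272822\right) = \left(2 + 16\right) \left(-272822\right) = 18 \left(-272822\right) = -4910796$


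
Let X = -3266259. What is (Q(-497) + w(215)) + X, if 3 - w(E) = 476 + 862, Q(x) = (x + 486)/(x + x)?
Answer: -3247988425/994 ≈ -3.2676e+6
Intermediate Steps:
Q(x) = (486 + x)/(2*x) (Q(x) = (486 + x)/((2*x)) = (486 + x)*(1/(2*x)) = (486 + x)/(2*x))
w(E) = -1335 (w(E) = 3 - (476 + 862) = 3 - 1*1338 = 3 - 1338 = -1335)
(Q(-497) + w(215)) + X = ((½)*(486 - 497)/(-497) - 1335) - 3266259 = ((½)*(-1/497)*(-11) - 1335) - 3266259 = (11/994 - 1335) - 3266259 = -1326979/994 - 3266259 = -3247988425/994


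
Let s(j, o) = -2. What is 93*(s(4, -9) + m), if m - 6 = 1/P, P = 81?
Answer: 10075/27 ≈ 373.15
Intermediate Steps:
m = 487/81 (m = 6 + 1/81 = 487/81 ≈ 6.0123)
93*(s(4, -9) + m) = 93*(-2 + 487/81) = 93*(325/81) = 10075/27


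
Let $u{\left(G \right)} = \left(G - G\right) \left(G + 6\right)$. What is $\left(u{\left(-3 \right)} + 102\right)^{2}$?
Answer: $10404$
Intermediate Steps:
$u{\left(G \right)} = 0$ ($u{\left(G \right)} = 0 \left(6 + G\right) = 0$)
$\left(u{\left(-3 \right)} + 102\right)^{2} = \left(0 + 102\right)^{2} = 102^{2} = 10404$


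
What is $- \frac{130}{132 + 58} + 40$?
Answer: $\frac{747}{19} \approx 39.316$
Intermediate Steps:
$- \frac{130}{132 + 58} + 40 = - \frac{130}{190} + 40 = \left(-130\right) \frac{1}{190} + 40 = - \frac{13}{19} + 40 = \frac{747}{19}$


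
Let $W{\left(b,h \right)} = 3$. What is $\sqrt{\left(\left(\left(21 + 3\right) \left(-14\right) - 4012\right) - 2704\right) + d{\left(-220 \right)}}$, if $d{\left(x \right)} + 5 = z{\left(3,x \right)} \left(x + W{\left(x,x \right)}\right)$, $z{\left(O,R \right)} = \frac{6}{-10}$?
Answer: $\frac{i \sqrt{173170}}{5} \approx 83.227 i$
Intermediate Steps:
$z{\left(O,R \right)} = - \frac{3}{5}$ ($z{\left(O,R \right)} = 6 \left(- \frac{1}{10}\right) = - \frac{3}{5}$)
$d{\left(x \right)} = - \frac{34}{5} - \frac{3 x}{5}$ ($d{\left(x \right)} = -5 - \frac{3 \left(x + 3\right)}{5} = -5 - \frac{3 \left(3 + x\right)}{5} = -5 - \left(\frac{9}{5} + \frac{3 x}{5}\right) = - \frac{34}{5} - \frac{3 x}{5}$)
$\sqrt{\left(\left(\left(21 + 3\right) \left(-14\right) - 4012\right) - 2704\right) + d{\left(-220 \right)}} = \sqrt{\left(\left(\left(21 + 3\right) \left(-14\right) - 4012\right) - 2704\right) - - \frac{626}{5}} = \sqrt{\left(\left(24 \left(-14\right) - 4012\right) - 2704\right) + \left(- \frac{34}{5} + 132\right)} = \sqrt{\left(\left(-336 - 4012\right) - 2704\right) + \frac{626}{5}} = \sqrt{\left(-4348 - 2704\right) + \frac{626}{5}} = \sqrt{-7052 + \frac{626}{5}} = \sqrt{- \frac{34634}{5}} = \frac{i \sqrt{173170}}{5}$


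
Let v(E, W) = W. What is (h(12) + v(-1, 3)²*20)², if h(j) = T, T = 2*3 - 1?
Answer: 34225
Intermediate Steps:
T = 5 (T = 6 - 1 = 5)
h(j) = 5
(h(12) + v(-1, 3)²*20)² = (5 + 3²*20)² = (5 + 9*20)² = (5 + 180)² = 185² = 34225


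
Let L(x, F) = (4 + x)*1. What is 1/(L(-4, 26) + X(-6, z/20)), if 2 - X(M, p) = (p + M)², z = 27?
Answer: -400/7849 ≈ -0.050962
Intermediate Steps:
L(x, F) = 4 + x
X(M, p) = 2 - (M + p)² (X(M, p) = 2 - (p + M)² = 2 - (M + p)²)
1/(L(-4, 26) + X(-6, z/20)) = 1/((4 - 4) + (2 - (-6 + 27/20)²)) = 1/(0 + (2 - (-6 + 27*(1/20))²)) = 1/(0 + (2 - (-6 + 27/20)²)) = 1/(0 + (2 - (-93/20)²)) = 1/(0 + (2 - 1*8649/400)) = 1/(0 + (2 - 8649/400)) = 1/(0 - 7849/400) = 1/(-7849/400) = -400/7849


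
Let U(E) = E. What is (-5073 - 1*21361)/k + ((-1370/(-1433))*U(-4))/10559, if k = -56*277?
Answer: 199944545319/117356400532 ≈ 1.7037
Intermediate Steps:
k = -15512
(-5073 - 1*21361)/k + ((-1370/(-1433))*U(-4))/10559 = (-5073 - 1*21361)/(-15512) + (-1370/(-1433)*(-4))/10559 = (-5073 - 21361)*(-1/15512) + (-1370*(-1/1433)*(-4))*(1/10559) = -26434*(-1/15512) + ((1370/1433)*(-4))*(1/10559) = 13217/7756 - 5480/1433*1/10559 = 13217/7756 - 5480/15131047 = 199944545319/117356400532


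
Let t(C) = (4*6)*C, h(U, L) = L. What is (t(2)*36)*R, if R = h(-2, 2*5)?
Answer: 17280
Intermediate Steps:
t(C) = 24*C
R = 10 (R = 2*5 = 10)
(t(2)*36)*R = ((24*2)*36)*10 = (48*36)*10 = 1728*10 = 17280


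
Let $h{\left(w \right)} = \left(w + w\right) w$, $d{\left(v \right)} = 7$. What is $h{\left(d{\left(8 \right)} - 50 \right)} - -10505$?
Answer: $14203$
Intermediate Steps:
$h{\left(w \right)} = 2 w^{2}$ ($h{\left(w \right)} = 2 w w = 2 w^{2}$)
$h{\left(d{\left(8 \right)} - 50 \right)} - -10505 = 2 \left(7 - 50\right)^{2} - -10505 = 2 \left(-43\right)^{2} + 10505 = 2 \cdot 1849 + 10505 = 3698 + 10505 = 14203$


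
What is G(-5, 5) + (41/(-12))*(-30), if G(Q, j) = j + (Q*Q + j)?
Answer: 275/2 ≈ 137.50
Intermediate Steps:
G(Q, j) = Q² + 2*j (G(Q, j) = j + (Q² + j) = j + (j + Q²) = Q² + 2*j)
G(-5, 5) + (41/(-12))*(-30) = ((-5)² + 2*5) + (41/(-12))*(-30) = (25 + 10) + (41*(-1/12))*(-30) = 35 - 41/12*(-30) = 35 + 205/2 = 275/2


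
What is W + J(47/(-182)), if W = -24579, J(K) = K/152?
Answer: -679953503/27664 ≈ -24579.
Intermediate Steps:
J(K) = K/152 (J(K) = K*(1/152) = K/152)
W + J(47/(-182)) = -24579 + (47/(-182))/152 = -24579 + (47*(-1/182))/152 = -24579 + (1/152)*(-47/182) = -24579 - 47/27664 = -679953503/27664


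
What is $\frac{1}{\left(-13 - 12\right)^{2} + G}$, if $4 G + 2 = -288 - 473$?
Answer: $\frac{4}{1737} \approx 0.0023028$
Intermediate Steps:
$G = - \frac{763}{4}$ ($G = - \frac{1}{2} + \frac{-288 - 473}{4} = - \frac{1}{2} + \frac{1}{4} \left(-761\right) = - \frac{1}{2} - \frac{761}{4} = - \frac{763}{4} \approx -190.75$)
$\frac{1}{\left(-13 - 12\right)^{2} + G} = \frac{1}{\left(-13 - 12\right)^{2} - \frac{763}{4}} = \frac{1}{\left(-25\right)^{2} - \frac{763}{4}} = \frac{1}{625 - \frac{763}{4}} = \frac{1}{\frac{1737}{4}} = \frac{4}{1737}$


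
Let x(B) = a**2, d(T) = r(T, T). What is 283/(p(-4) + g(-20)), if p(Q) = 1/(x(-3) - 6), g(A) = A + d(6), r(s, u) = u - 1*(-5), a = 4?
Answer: -2830/89 ≈ -31.798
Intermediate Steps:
r(s, u) = 5 + u (r(s, u) = u + 5 = 5 + u)
d(T) = 5 + T
x(B) = 16 (x(B) = 4**2 = 16)
g(A) = 11 + A (g(A) = A + (5 + 6) = A + 11 = 11 + A)
p(Q) = 1/10 (p(Q) = 1/(16 - 6) = 1/10)
283/(p(-4) + g(-20)) = 283/(1/10 + (11 - 20)) = 283/(1/10 - 9) = 283/(-89/10) = 283*(-10/89) = -2830/89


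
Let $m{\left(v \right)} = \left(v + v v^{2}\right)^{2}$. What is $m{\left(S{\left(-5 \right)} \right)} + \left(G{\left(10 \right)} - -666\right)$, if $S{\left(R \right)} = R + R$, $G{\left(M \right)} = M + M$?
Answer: $1020786$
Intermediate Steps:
$G{\left(M \right)} = 2 M$
$S{\left(R \right)} = 2 R$
$m{\left(v \right)} = \left(v + v^{3}\right)^{2}$
$m{\left(S{\left(-5 \right)} \right)} + \left(G{\left(10 \right)} - -666\right) = \left(2 \left(-5\right)\right)^{2} \left(1 + \left(2 \left(-5\right)\right)^{2}\right)^{2} + \left(2 \cdot 10 - -666\right) = \left(-10\right)^{2} \left(1 + \left(-10\right)^{2}\right)^{2} + \left(20 + 666\right) = 100 \left(1 + 100\right)^{2} + 686 = 100 \cdot 101^{2} + 686 = 100 \cdot 10201 + 686 = 1020100 + 686 = 1020786$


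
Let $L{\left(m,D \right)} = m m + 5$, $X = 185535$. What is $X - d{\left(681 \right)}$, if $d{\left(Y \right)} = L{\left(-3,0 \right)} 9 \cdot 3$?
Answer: $185157$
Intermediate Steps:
$L{\left(m,D \right)} = 5 + m^{2}$ ($L{\left(m,D \right)} = m^{2} + 5 = 5 + m^{2}$)
$d{\left(Y \right)} = 378$ ($d{\left(Y \right)} = \left(5 + \left(-3\right)^{2}\right) 9 \cdot 3 = \left(5 + 9\right) 9 \cdot 3 = 14 \cdot 9 \cdot 3 = 126 \cdot 3 = 378$)
$X - d{\left(681 \right)} = 185535 - 378 = 185157$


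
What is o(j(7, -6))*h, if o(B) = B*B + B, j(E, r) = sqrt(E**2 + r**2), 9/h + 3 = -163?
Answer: -765/166 - 9*sqrt(85)/166 ≈ -5.1083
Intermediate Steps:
h = -9/166 (h = 9/(-3 - 163) = 9/(-166) = 9*(-1/166) = -9/166 ≈ -0.054217)
o(B) = B + B**2 (o(B) = B**2 + B = B + B**2)
o(j(7, -6))*h = (sqrt(7**2 + (-6)**2)*(1 + sqrt(7**2 + (-6)**2)))*(-9/166) = (sqrt(49 + 36)*(1 + sqrt(49 + 36)))*(-9/166) = (sqrt(85)*(1 + sqrt(85)))*(-9/166) = -9*sqrt(85)*(1 + sqrt(85))/166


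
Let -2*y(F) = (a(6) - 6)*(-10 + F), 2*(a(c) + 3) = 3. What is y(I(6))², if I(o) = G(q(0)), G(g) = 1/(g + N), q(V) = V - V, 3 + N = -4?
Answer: 1134225/784 ≈ 1446.7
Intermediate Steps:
N = -7 (N = -3 - 4 = -7)
q(V) = 0
a(c) = -3/2 (a(c) = -3 + (½)*3 = -3 + 3/2 = -3/2)
G(g) = 1/(-7 + g) (G(g) = 1/(g - 7) = 1/(-7 + g))
I(o) = -⅐ (I(o) = 1/(-7 + 0) = 1/(-7) = -⅐)
y(F) = -75/2 + 15*F/4 (y(F) = -(-3/2 - 6)*(-10 + F)/2 = -(-15)*(-10 + F)/4 = -(75 - 15*F/2)/2 = -75/2 + 15*F/4)
y(I(6))² = (-75/2 + (15/4)*(-⅐))² = (-75/2 - 15/28)² = (-1065/28)² = 1134225/784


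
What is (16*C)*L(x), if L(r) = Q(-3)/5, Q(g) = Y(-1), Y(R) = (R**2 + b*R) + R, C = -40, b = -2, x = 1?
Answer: -256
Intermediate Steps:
Y(R) = R**2 - R (Y(R) = (R**2 - 2*R) + R = R**2 - R)
Q(g) = 2 (Q(g) = -(-1 - 1) = -1*(-2) = 2)
L(r) = 2/5
(16*C)*L(x) = (16*(-40))*(2/5) = -640*2/5 = -256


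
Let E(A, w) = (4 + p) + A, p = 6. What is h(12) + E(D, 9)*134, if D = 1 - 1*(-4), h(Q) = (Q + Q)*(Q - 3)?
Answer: 2226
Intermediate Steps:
h(Q) = 2*Q*(-3 + Q) (h(Q) = (2*Q)*(-3 + Q) = 2*Q*(-3 + Q))
D = 5 (D = 1 + 4 = 5)
E(A, w) = 10 + A (E(A, w) = (4 + 6) + A = 10 + A)
h(12) + E(D, 9)*134 = 2*12*(-3 + 12) + (10 + 5)*134 = 2*12*9 + 15*134 = 216 + 2010 = 2226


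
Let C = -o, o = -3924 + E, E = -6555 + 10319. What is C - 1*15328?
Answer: -15168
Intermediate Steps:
E = 3764
o = -160 (o = -3924 + 3764 = -160)
C = 160 (C = -1*(-160) = 160)
C - 1*15328 = 160 - 1*15328 = 160 - 15328 = -15168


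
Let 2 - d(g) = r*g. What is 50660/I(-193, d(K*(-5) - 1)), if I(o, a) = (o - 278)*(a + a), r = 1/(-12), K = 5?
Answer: 50660/157 ≈ 322.68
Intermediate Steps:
r = -1/12 ≈ -0.083333
d(g) = 2 + g/12 (d(g) = 2 - (-1)*g/12 = 2 + g/12)
I(o, a) = 2*a*(-278 + o) (I(o, a) = (-278 + o)*(2*a) = 2*a*(-278 + o))
50660/I(-193, d(K*(-5) - 1)) = 50660/((2*(2 + (5*(-5) - 1)/12)*(-278 - 193))) = 50660/((2*(2 + (-25 - 1)/12)*(-471))) = 50660/((2*(2 + (1/12)*(-26))*(-471))) = 50660/((2*(2 - 13/6)*(-471))) = 50660/((2*(-⅙)*(-471))) = 50660/157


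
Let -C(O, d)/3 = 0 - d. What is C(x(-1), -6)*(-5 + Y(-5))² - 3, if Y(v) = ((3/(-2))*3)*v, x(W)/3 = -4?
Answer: -11031/2 ≈ -5515.5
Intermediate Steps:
x(W) = -12 (x(W) = 3*(-4) = -12)
C(O, d) = 3*d (C(O, d) = -3*(0 - d) = -(-3)*d = 3*d)
Y(v) = -9*v/2 (Y(v) = ((3*(-½))*3)*v = (-3/2*3)*v = -9*v/2)
C(x(-1), -6)*(-5 + Y(-5))² - 3 = (3*(-6))*(-5 - 9/2*(-5))² - 3 = -18*(-5 + 45/2)² - 3 = -18*(35/2)² - 3 = -18*1225/4 - 3 = -11025/2 - 3 = -11031/2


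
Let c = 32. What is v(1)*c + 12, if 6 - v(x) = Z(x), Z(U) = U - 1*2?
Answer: 236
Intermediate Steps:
Z(U) = -2 + U (Z(U) = U - 2 = -2 + U)
v(x) = 8 - x (v(x) = 6 - (-2 + x) = 6 + (2 - x) = 8 - x)
v(1)*c + 12 = (8 - 1*1)*32 + 12 = (8 - 1)*32 + 12 = 7*32 + 12 = 224 + 12 = 236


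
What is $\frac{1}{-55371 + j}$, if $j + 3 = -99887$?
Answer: $- \frac{1}{155261} \approx -6.4408 \cdot 10^{-6}$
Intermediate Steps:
$j = -99890$ ($j = -3 - 99887 = -99890$)
$\frac{1}{-55371 + j} = \frac{1}{-55371 - 99890} = \frac{1}{-155261} = - \frac{1}{155261}$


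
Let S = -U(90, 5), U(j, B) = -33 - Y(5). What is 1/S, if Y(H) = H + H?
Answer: 1/43 ≈ 0.023256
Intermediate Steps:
Y(H) = 2*H
U(j, B) = -43 (U(j, B) = -33 - 2*5 = -33 - 1*10 = -33 - 10 = -43)
S = 43 (S = -1*(-43) = 43)
1/S = 1/43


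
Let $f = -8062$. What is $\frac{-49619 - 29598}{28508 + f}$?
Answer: $- \frac{79217}{20446} \approx -3.8745$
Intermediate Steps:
$\frac{-49619 - 29598}{28508 + f} = \frac{-49619 - 29598}{28508 - 8062} = - \frac{79217}{20446}$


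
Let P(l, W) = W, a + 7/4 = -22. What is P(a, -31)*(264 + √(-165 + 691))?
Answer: -8184 - 31*√526 ≈ -8895.0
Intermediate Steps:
a = -95/4 (a = -7/4 - 22 = -95/4 ≈ -23.750)
P(a, -31)*(264 + √(-165 + 691)) = -31*(264 + √(-165 + 691)) = -31*(264 + √526) = -8184 - 31*√526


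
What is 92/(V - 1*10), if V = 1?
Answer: -92/9 ≈ -10.222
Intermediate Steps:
92/(V - 1*10) = 92/(1 - 1*10) = 92/(1 - 10) = 92/(-9) = 92*(-⅑) = -92/9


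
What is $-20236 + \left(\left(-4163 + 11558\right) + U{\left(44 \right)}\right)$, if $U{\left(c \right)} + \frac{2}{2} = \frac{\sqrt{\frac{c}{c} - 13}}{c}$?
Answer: $-12842 + \frac{i \sqrt{3}}{22} \approx -12842.0 + 0.07873 i$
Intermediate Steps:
$U{\left(c \right)} = -1 + \frac{2 i \sqrt{3}}{c}$ ($U{\left(c \right)} = -1 + \frac{\sqrt{\frac{c}{c} - 13}}{c} = -1 + \frac{\sqrt{1 - 13}}{c} = -1 + \frac{\sqrt{-12}}{c} = -1 + \frac{2 i \sqrt{3}}{c}$)
$-20236 + \left(\left(-4163 + 11558\right) + U{\left(44 \right)}\right) = -20236 + \left(\left(-4163 + 11558\right) + \frac{\left(-1\right) 44 + 2 i \sqrt{3}}{44}\right) = -20236 + \left(7395 + \frac{-44 + 2 i \sqrt{3}}{44}\right) = -20236 + \left(7395 - \left(1 - \frac{i \sqrt{3}}{22}\right)\right) = -20236 + \left(7394 + \frac{i \sqrt{3}}{22}\right) = -12842 + \frac{i \sqrt{3}}{22}$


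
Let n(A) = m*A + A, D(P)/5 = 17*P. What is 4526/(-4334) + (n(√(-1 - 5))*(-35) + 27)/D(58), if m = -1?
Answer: 0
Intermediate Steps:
D(P) = 85*P (D(P) = 5*(17*P) = 85*P)
n(A) = 0 (n(A) = -A + A = 0)
4526/(-4334) + (n(√(-1 - 5))*(-35) + 27)/D(58) = 4526/(-4334) + (0*(-35) + 27)/((85*58)) = 4526*(-1/4334) + (0 + 27)/4930 = -2263/2167 + 27*(1/4930) = -2263/2167 + 27/4930 = -11098081/10683310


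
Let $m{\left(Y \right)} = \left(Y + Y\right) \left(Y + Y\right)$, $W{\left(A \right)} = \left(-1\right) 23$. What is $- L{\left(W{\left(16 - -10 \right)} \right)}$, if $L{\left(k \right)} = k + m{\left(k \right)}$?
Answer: $-2093$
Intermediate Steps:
$W{\left(A \right)} = -23$
$m{\left(Y \right)} = 4 Y^{2}$ ($m{\left(Y \right)} = 2 Y 2 Y = 4 Y^{2}$)
$L{\left(k \right)} = k + 4 k^{2}$
$- L{\left(W{\left(16 - -10 \right)} \right)} = - \left(-23\right) \left(1 + 4 \left(-23\right)\right) = - \left(-23\right) \left(1 - 92\right) = - \left(-23\right) \left(-91\right) = \left(-1\right) 2093 = -2093$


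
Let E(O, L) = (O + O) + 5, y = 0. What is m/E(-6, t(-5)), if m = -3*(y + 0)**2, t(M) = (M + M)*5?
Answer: 0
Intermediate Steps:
t(M) = 10*M (t(M) = (2*M)*5 = 10*M)
E(O, L) = 5 + 2*O (E(O, L) = 2*O + 5 = 5 + 2*O)
m = 0 (m = -3*(0 + 0)**2 = -3*0**2 = -3*0 = 0)
m/E(-6, t(-5)) = 0/(5 + 2*(-6)) = 0/(5 - 12) = 0/(-7) = -1/7*0 = 0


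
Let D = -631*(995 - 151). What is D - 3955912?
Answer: -4488476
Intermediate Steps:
D = -532564 (D = -631*844 = -532564)
D - 3955912 = -532564 - 3955912 = -4488476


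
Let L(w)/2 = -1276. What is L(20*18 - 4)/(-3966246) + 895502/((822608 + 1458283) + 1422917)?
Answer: 890308335877/3672553416192 ≈ 0.24242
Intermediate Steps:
L(w) = -2552 (L(w) = 2*(-1276) = -2552)
L(20*18 - 4)/(-3966246) + 895502/((822608 + 1458283) + 1422917) = -2552/(-3966246) + 895502/((822608 + 1458283) + 1422917) = -2552*(-1/3966246) + 895502/(2280891 + 1422917) = 1276/1983123 + 895502/3703808 = 1276/1983123 + 895502*(1/3703808) = 1276/1983123 + 447751/1851904 = 890308335877/3672553416192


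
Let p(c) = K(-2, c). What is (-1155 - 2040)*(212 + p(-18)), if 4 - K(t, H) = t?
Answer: -696510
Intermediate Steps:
K(t, H) = 4 - t
p(c) = 6 (p(c) = 4 - 1*(-2) = 4 + 2 = 6)
(-1155 - 2040)*(212 + p(-18)) = (-1155 - 2040)*(212 + 6) = -3195*218 = -696510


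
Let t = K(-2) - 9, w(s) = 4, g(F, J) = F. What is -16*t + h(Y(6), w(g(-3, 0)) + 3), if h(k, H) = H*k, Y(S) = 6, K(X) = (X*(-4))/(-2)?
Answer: 250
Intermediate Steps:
K(X) = 2*X (K(X) = -4*X*(-1/2) = 2*X)
t = -13 (t = 2*(-2) - 9 = -4 - 9 = -13)
-16*t + h(Y(6), w(g(-3, 0)) + 3) = -16*(-13) + (4 + 3)*6 = 208 + 7*6 = 208 + 42 = 250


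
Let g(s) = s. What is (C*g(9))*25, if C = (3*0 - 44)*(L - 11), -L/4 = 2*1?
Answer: 188100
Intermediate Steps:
L = -8 ≈ -8.0000
C = 836 (C = (3*0 - 44)*(-8 - 11) = (0 - 44)*(-19) = -44*(-19) = 836)
(C*g(9))*25 = (836*9)*25 = 7524*25 = 188100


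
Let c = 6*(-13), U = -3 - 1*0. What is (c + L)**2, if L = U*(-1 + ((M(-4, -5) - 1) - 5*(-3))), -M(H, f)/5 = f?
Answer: 36864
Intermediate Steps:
M(H, f) = -5*f
U = -3 (U = -3 + 0 = -3)
c = -78
L = -114 (L = -3*(-1 + ((-5*(-5) - 1) - 5*(-3))) = -3*(-1 + ((25 - 1) + 15)) = -3*(-1 + (24 + 15)) = -3*(-1 + 39) = -3*38 = -114)
(c + L)**2 = (-78 - 114)**2 = (-192)**2 = 36864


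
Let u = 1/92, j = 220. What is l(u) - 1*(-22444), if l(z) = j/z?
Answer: 42684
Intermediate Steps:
u = 1/92 ≈ 0.010870
l(z) = 220/z
l(u) - 1*(-22444) = 220/(1/92) - 1*(-22444) = 220*92 + 22444 = 20240 + 22444 = 42684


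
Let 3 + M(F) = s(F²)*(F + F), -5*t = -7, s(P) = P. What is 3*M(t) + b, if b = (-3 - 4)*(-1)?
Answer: 1808/125 ≈ 14.464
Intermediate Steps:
t = 7/5 (t = -⅕*(-7) = 7/5 ≈ 1.4000)
b = 7 (b = -7*(-1) = 7)
M(F) = -3 + 2*F³ (M(F) = -3 + F²*(F + F) = -3 + F²*(2*F) = -3 + 2*F³)
3*M(t) + b = 3*(-3 + 2*(7/5)³) + 7 = 3*(-3 + 2*(343/125)) + 7 = 3*(-3 + 686/125) + 7 = 3*(311/125) + 7 = 933/125 + 7 = 1808/125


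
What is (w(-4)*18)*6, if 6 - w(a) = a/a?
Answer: 540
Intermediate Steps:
w(a) = 5 (w(a) = 6 - a/a = 6 - 1*1 = 6 - 1 = 5)
(w(-4)*18)*6 = (5*18)*6 = 90*6 = 540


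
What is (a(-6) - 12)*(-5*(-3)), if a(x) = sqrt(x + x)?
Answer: -180 + 30*I*sqrt(3) ≈ -180.0 + 51.962*I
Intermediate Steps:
a(x) = sqrt(2)*sqrt(x) (a(x) = sqrt(2*x) = sqrt(2)*sqrt(x))
(a(-6) - 12)*(-5*(-3)) = (sqrt(2)*sqrt(-6) - 12)*(-5*(-3)) = (sqrt(2)*(I*sqrt(6)) - 12)*15 = (2*I*sqrt(3) - 12)*15 = (-12 + 2*I*sqrt(3))*15 = -180 + 30*I*sqrt(3)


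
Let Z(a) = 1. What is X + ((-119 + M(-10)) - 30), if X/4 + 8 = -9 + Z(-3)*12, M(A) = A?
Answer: -179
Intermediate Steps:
X = -20 (X = -32 + 4*(-9 + 1*12) = -32 + 4*(-9 + 12) = -32 + 4*3 = -32 + 12 = -20)
X + ((-119 + M(-10)) - 30) = -20 + ((-119 - 10) - 30) = -20 + (-129 - 30) = -20 - 159 = -179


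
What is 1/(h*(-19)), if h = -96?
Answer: 1/1824 ≈ 0.00054825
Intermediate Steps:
1/(h*(-19)) = 1/(-96*(-19)) = 1/1824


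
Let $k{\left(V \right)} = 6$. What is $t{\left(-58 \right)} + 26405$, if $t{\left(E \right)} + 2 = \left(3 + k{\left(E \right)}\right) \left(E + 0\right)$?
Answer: $25881$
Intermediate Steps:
$t{\left(E \right)} = -2 + 9 E$ ($t{\left(E \right)} = -2 + \left(3 + 6\right) \left(E + 0\right) = -2 + 9 E$)
$t{\left(-58 \right)} + 26405 = \left(-2 + 9 \left(-58\right)\right) + 26405 = \left(-2 - 522\right) + 26405 = -524 + 26405 = 25881$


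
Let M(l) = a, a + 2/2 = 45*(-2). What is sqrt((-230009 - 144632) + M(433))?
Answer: 2*I*sqrt(93683) ≈ 612.15*I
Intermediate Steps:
a = -91 (a = -1 + 45*(-2) = -1 - 90 = -91)
M(l) = -91
sqrt((-230009 - 144632) + M(433)) = sqrt((-230009 - 144632) - 91) = sqrt(-374641 - 91) = sqrt(-374732) = 2*I*sqrt(93683)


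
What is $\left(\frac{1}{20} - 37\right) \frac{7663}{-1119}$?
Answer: $\frac{5662957}{22380} \approx 253.04$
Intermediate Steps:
$\left(\frac{1}{20} - 37\right) \frac{7663}{-1119} = \left(\frac{1}{20} - 37\right) 7663 \left(- \frac{1}{1119}\right) = \left(- \frac{739}{20}\right) \left(- \frac{7663}{1119}\right) = \frac{5662957}{22380}$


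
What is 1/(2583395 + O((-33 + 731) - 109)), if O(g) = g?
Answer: 1/2583984 ≈ 3.8700e-7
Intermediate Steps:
1/(2583395 + O((-33 + 731) - 109)) = 1/(2583395 + ((-33 + 731) - 109)) = 1/(2583395 + (698 - 109)) = 1/(2583395 + 589) = 1/2583984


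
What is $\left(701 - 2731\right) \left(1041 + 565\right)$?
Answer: $-3260180$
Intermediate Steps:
$\left(701 - 2731\right) \left(1041 + 565\right) = \left(-2030\right) 1606 = -3260180$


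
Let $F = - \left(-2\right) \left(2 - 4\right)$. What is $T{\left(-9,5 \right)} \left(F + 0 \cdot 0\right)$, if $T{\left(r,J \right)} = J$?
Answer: $-20$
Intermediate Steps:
$F = -4$ ($F = - \left(-2\right) \left(-2\right) = \left(-1\right) 4 = -4$)
$T{\left(-9,5 \right)} \left(F + 0 \cdot 0\right) = 5 \left(-4 + 0 \cdot 0\right) = 5 \left(-4 + 0\right) = 5 \left(-4\right) = -20$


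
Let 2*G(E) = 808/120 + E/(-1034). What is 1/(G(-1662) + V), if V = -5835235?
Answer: -7755/45252215084 ≈ -1.7137e-7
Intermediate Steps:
G(E) = 101/30 - E/2068 (G(E) = (808/120 + E/(-1034))/2 = (808*(1/120) + E*(-1/1034))/2 = (101/15 - E/1034)/2 = 101/30 - E/2068)
1/(G(-1662) + V) = 1/((101/30 - 1/2068*(-1662)) - 5835235) = 1/((101/30 + 831/1034) - 5835235) = 1/(32341/7755 - 5835235) = 1/(-45252215084/7755) = -7755/45252215084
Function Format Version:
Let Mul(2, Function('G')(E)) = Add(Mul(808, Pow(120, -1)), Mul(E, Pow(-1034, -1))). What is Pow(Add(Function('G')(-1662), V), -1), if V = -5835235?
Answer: Rational(-7755, 45252215084) ≈ -1.7137e-7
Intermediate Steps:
Function('G')(E) = Add(Rational(101, 30), Mul(Rational(-1, 2068), E)) (Function('G')(E) = Mul(Rational(1, 2), Add(Mul(808, Pow(120, -1)), Mul(E, Pow(-1034, -1)))) = Mul(Rational(1, 2), Add(Mul(808, Rational(1, 120)), Mul(E, Rational(-1, 1034)))) = Mul(Rational(1, 2), Add(Rational(101, 15), Mul(Rational(-1, 1034), E))) = Add(Rational(101, 30), Mul(Rational(-1, 2068), E)))
Pow(Add(Function('G')(-1662), V), -1) = Pow(Add(Add(Rational(101, 30), Mul(Rational(-1, 2068), -1662)), -5835235), -1) = Pow(Add(Add(Rational(101, 30), Rational(831, 1034)), -5835235), -1) = Pow(Add(Rational(32341, 7755), -5835235), -1) = Pow(Rational(-45252215084, 7755), -1) = Rational(-7755, 45252215084)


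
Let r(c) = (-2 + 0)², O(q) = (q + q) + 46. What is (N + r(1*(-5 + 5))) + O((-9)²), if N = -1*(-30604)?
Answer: 30816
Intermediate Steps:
O(q) = 46 + 2*q (O(q) = 2*q + 46 = 46 + 2*q)
N = 30604
r(c) = 4 (r(c) = (-2)² = 4)
(N + r(1*(-5 + 5))) + O((-9)²) = (30604 + 4) + (46 + 2*(-9)²) = 30608 + (46 + 2*81) = 30608 + (46 + 162) = 30608 + 208 = 30816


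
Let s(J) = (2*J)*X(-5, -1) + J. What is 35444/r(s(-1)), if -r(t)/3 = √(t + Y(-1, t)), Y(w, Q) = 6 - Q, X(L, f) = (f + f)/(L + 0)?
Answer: -17722*√6/9 ≈ -4823.3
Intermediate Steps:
X(L, f) = 2*f/L (X(L, f) = (2*f)/L = 2*f/L)
s(J) = 9*J/5 (s(J) = (2*J)*(2*(-1)/(-5)) + J = (2*J)*(2*(-1)*(-⅕)) + J = (2*J)*(⅖) + J = 4*J/5 + J = 9*J/5)
r(t) = -3*√6 (r(t) = -3*√(t + (6 - t)) = -3*√6)
35444/r(s(-1)) = 35444/((-3*√6)) = 35444*(-√6/18) = -17722*√6/9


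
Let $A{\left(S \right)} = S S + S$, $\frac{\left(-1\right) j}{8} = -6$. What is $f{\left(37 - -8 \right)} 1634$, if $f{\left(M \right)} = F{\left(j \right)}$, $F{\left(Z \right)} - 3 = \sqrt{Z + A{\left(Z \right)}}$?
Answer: $4902 + 32680 \sqrt{6} \approx 84951.0$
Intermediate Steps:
$j = 48$ ($j = \left(-8\right) \left(-6\right) = 48$)
$A{\left(S \right)} = S + S^{2}$ ($A{\left(S \right)} = S^{2} + S = S + S^{2}$)
$F{\left(Z \right)} = 3 + \sqrt{Z + Z \left(1 + Z\right)}$
$f{\left(M \right)} = 3 + 20 \sqrt{6}$ ($f{\left(M \right)} = 3 + \sqrt{48 \left(2 + 48\right)} = 3 + \sqrt{48 \cdot 50} = 3 + \sqrt{2400} = 3 + 20 \sqrt{6}$)
$f{\left(37 - -8 \right)} 1634 = \left(3 + 20 \sqrt{6}\right) 1634 = 4902 + 32680 \sqrt{6}$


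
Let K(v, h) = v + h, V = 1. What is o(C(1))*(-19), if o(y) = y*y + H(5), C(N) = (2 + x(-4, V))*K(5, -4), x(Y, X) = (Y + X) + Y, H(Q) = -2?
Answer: -437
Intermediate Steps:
x(Y, X) = X + 2*Y (x(Y, X) = (X + Y) + Y = X + 2*Y)
K(v, h) = h + v
C(N) = -5 (C(N) = (2 + (1 + 2*(-4)))*(-4 + 5) = (2 + (1 - 8))*1 = (2 - 7)*1 = -5*1 = -5)
o(y) = -2 + y² (o(y) = y*y - 2 = y² - 2 = -2 + y²)
o(C(1))*(-19) = (-2 + (-5)²)*(-19) = (-2 + 25)*(-19) = 23*(-19) = -437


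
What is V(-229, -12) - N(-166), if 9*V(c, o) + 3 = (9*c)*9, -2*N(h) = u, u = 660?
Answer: -5194/3 ≈ -1731.3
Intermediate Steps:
N(h) = -330 (N(h) = -½*660 = -330)
V(c, o) = -⅓ + 9*c (V(c, o) = -⅓ + ((9*c)*9)/9 = -⅓ + (81*c)/9 = -⅓ + 9*c)
V(-229, -12) - N(-166) = (-⅓ + 9*(-229)) - 1*(-330) = (-⅓ - 2061) + 330 = -6184/3 + 330 = -5194/3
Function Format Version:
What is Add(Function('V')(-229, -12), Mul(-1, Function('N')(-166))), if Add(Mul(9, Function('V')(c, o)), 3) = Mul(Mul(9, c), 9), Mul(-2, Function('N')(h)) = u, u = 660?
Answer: Rational(-5194, 3) ≈ -1731.3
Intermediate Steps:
Function('N')(h) = -330 (Function('N')(h) = Mul(Rational(-1, 2), 660) = -330)
Function('V')(c, o) = Add(Rational(-1, 3), Mul(9, c)) (Function('V')(c, o) = Add(Rational(-1, 3), Mul(Rational(1, 9), Mul(Mul(9, c), 9))) = Add(Rational(-1, 3), Mul(Rational(1, 9), Mul(81, c))) = Add(Rational(-1, 3), Mul(9, c)))
Add(Function('V')(-229, -12), Mul(-1, Function('N')(-166))) = Add(Add(Rational(-1, 3), Mul(9, -229)), Mul(-1, -330)) = Add(Add(Rational(-1, 3), -2061), 330) = Add(Rational(-6184, 3), 330) = Rational(-5194, 3)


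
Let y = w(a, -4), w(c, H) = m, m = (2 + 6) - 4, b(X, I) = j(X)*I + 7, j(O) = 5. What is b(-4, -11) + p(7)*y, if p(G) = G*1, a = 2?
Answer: -20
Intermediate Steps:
p(G) = G
b(X, I) = 7 + 5*I (b(X, I) = 5*I + 7 = 7 + 5*I)
m = 4 (m = 8 - 4 = 4)
w(c, H) = 4
y = 4
b(-4, -11) + p(7)*y = (7 + 5*(-11)) + 7*4 = (7 - 55) + 28 = -48 + 28 = -20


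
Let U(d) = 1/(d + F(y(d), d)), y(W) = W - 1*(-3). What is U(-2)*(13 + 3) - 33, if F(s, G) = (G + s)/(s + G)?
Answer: -49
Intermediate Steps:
y(W) = 3 + W (y(W) = W + 3 = 3 + W)
F(s, G) = 1 (F(s, G) = (G + s)/(G + s) = 1)
U(d) = 1/(1 + d) (U(d) = 1/(d + 1) = 1/(1 + d))
U(-2)*(13 + 3) - 33 = (13 + 3)/(1 - 2) - 33 = 16/(-1) - 33 = -1*16 - 33 = -16 - 33 = -49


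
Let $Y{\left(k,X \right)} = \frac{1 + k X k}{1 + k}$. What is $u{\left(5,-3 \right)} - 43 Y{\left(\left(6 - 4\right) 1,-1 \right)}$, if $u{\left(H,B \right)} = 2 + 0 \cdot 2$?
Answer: $45$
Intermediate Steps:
$u{\left(H,B \right)} = 2$ ($u{\left(H,B \right)} = 2 + 0 = 2$)
$Y{\left(k,X \right)} = \frac{1 + X k^{2}}{1 + k}$ ($Y{\left(k,X \right)} = \frac{1 + X k k}{1 + k} = \frac{1 + X k^{2}}{1 + k}$)
$u{\left(5,-3 \right)} - 43 Y{\left(\left(6 - 4\right) 1,-1 \right)} = 2 - 43 \frac{1 - \left(\left(6 - 4\right) 1\right)^{2}}{1 + \left(6 - 4\right) 1} = 2 - 43 \frac{1 - \left(2 \cdot 1\right)^{2}}{1 + 2 \cdot 1} = 2 - 43 \frac{1 - 2^{2}}{1 + 2} = 2 - 43 \frac{1 - 4}{3} = 2 - 43 \cdot \frac{1}{3} \left(-3\right) = 2 - -43 = 2 + 43 = 45$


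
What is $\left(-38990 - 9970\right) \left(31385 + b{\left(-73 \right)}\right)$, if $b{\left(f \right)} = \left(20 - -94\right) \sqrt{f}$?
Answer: $-1536609600 - 5581440 i \sqrt{73} \approx -1.5366 \cdot 10^{9} - 4.7688 \cdot 10^{7} i$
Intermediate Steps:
$b{\left(f \right)} = 114 \sqrt{f}$ ($b{\left(f \right)} = \left(20 + 94\right) \sqrt{f} = 114 \sqrt{f}$)
$\left(-38990 - 9970\right) \left(31385 + b{\left(-73 \right)}\right) = \left(-38990 - 9970\right) \left(31385 + 114 \sqrt{-73}\right) = - 48960 \left(31385 + 114 i \sqrt{73}\right) = -1536609600 - 5581440 i \sqrt{73}$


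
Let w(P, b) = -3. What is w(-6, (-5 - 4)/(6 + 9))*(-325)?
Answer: 975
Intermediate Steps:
w(-6, (-5 - 4)/(6 + 9))*(-325) = -3*(-325) = 975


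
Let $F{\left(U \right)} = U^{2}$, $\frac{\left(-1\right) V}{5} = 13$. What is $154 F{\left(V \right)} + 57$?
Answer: $650707$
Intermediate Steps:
$V = -65$ ($V = \left(-5\right) 13 = -65$)
$154 F{\left(V \right)} + 57 = 154 \left(-65\right)^{2} + 57 = 154 \cdot 4225 + 57 = 650650 + 57 = 650707$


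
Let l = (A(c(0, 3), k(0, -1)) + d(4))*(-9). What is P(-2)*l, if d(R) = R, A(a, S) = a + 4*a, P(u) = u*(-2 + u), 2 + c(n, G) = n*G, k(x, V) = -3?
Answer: 432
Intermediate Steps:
c(n, G) = -2 + G*n (c(n, G) = -2 + n*G = -2 + G*n)
A(a, S) = 5*a
l = 54 (l = (5*(-2 + 3*0) + 4)*(-9) = (5*(-2 + 0) + 4)*(-9) = (5*(-2) + 4)*(-9) = (-10 + 4)*(-9) = -6*(-9) = 54)
P(-2)*l = -2*(-2 - 2)*54 = -2*(-4)*54 = 8*54 = 432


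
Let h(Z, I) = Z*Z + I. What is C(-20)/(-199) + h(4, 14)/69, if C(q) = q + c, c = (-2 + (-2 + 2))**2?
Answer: 2358/4577 ≈ 0.51518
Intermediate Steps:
c = 4 (c = (-2 + 0)**2 = (-2)**2 = 4)
h(Z, I) = I + Z**2 (h(Z, I) = Z**2 + I = I + Z**2)
C(q) = 4 + q (C(q) = q + 4 = 4 + q)
C(-20)/(-199) + h(4, 14)/69 = (4 - 20)/(-199) + (14 + 4**2)/69 = -16*(-1/199) + (14 + 16)*(1/69) = 16/199 + 30*(1/69) = 16/199 + 10/23 = 2358/4577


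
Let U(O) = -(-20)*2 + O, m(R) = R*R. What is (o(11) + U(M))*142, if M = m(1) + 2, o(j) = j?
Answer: 7668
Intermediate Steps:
m(R) = R**2
M = 3 (M = 1**2 + 2 = 1 + 2 = 3)
U(O) = 40 + O (U(O) = -4*(-10) + O = 40 + O)
(o(11) + U(M))*142 = (11 + (40 + 3))*142 = (11 + 43)*142 = 54*142 = 7668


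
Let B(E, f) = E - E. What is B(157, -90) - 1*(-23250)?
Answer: 23250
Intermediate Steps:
B(E, f) = 0
B(157, -90) - 1*(-23250) = 0 - 1*(-23250) = 0 + 23250 = 23250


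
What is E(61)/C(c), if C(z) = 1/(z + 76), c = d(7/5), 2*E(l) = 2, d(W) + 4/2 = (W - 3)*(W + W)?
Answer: 1738/25 ≈ 69.520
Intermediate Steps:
d(W) = -2 + 2*W*(-3 + W) (d(W) = -2 + (W - 3)*(W + W) = -2 + (-3 + W)*(2*W) = -2 + 2*W*(-3 + W))
E(l) = 1 (E(l) = (½)*2 = 1)
c = -162/25 (c = -2 - 42/5 + 2*(7/5)² = -2 - 42/5 + 2*(7*(⅕))² = -2 - 6*7/5 + 2*(7/5)² = -2 - 42/5 + 2*(49/25) = -2 - 42/5 + 98/25 = -162/25 ≈ -6.4800)
C(z) = 1/(76 + z)
E(61)/C(c) = 1/1/(76 - 162/25) = 1/1/(1738/25) = 1/(25/1738) = 1*(1738/25) = 1738/25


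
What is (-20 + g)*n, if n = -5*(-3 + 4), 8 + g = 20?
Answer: 40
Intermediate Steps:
g = 12 (g = -8 + 20 = 12)
n = -5 (n = -5*1 = -5)
(-20 + g)*n = (-20 + 12)*(-5) = -8*(-5) = 40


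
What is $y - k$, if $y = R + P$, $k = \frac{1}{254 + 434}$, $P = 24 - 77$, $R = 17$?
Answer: $- \frac{24769}{688} \approx -36.001$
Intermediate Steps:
$P = -53$
$k = \frac{1}{688} \approx 0.0014535$
$y = -36$ ($y = 17 - 53 = -36$)
$y - k = -36 - \frac{1}{688} = - \frac{24769}{688}$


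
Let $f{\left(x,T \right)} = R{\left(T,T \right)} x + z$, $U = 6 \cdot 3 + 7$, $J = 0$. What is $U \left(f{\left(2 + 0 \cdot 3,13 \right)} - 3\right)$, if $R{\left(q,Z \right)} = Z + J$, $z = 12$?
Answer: $875$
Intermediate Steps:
$U = 25$ ($U = 18 + 7 = 25$)
$R{\left(q,Z \right)} = Z$ ($R{\left(q,Z \right)} = Z + 0 = Z$)
$f{\left(x,T \right)} = 12 + T x$ ($f{\left(x,T \right)} = T x + 12 = 12 + T x$)
$U \left(f{\left(2 + 0 \cdot 3,13 \right)} - 3\right) = 25 \left(\left(12 + 13 \left(2 + 0 \cdot 3\right)\right) - 3\right) = 25 \left(\left(12 + 13 \left(2 + 0\right)\right) - 3\right) = 25 \left(\left(12 + 13 \cdot 2\right) - 3\right) = 25 \left(\left(12 + 26\right) - 3\right) = 25 \left(38 - 3\right) = 25 \cdot 35 = 875$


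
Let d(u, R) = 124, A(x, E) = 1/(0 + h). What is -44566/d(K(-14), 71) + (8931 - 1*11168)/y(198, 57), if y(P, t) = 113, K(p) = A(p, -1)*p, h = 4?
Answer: -2656673/7006 ≈ -379.20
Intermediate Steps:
A(x, E) = 1/4 (A(x, E) = 1/(0 + 4) = 1/4)
K(p) = p/4
-44566/d(K(-14), 71) + (8931 - 1*11168)/y(198, 57) = -44566/124 + (8931 - 1*11168)/113 = -44566*1/124 + (8931 - 11168)*(1/113) = -22283/62 - 2237*1/113 = -22283/62 - 2237/113 = -2656673/7006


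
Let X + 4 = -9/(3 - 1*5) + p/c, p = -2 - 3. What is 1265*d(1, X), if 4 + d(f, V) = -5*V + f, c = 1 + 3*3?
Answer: -3795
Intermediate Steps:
p = -5
c = 10 (c = 1 + 9 = 10)
X = 0 (X = -4 + (-9/(3 - 1*5) - 5/10) = -4 + (-9/(3 - 5) - 5*1/10) = -4 + (-9/(-2) - 1/2) = -4 + (-9*(-1/2) - 1/2) = -4 + (9/2 - 1/2) = -4 + 4 = 0)
d(f, V) = -4 + f - 5*V (d(f, V) = -4 + (-5*V + f) = -4 + (f - 5*V) = -4 + f - 5*V)
1265*d(1, X) = 1265*(-4 + 1 - 5*0) = 1265*(-4 + 1 + 0) = 1265*(-3) = -3795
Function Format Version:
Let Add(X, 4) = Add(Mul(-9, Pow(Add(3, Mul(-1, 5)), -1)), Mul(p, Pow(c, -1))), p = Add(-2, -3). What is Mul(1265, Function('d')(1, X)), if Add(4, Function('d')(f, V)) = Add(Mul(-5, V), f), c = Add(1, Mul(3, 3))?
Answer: -3795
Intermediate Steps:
p = -5
c = 10 (c = Add(1, 9) = 10)
X = 0 (X = Add(-4, Add(Mul(-9, Pow(Add(3, Mul(-1, 5)), -1)), Mul(-5, Pow(10, -1)))) = Add(-4, Add(Mul(-9, Pow(Add(3, -5), -1)), Mul(-5, Rational(1, 10)))) = Add(-4, Add(Mul(-9, Pow(-2, -1)), Rational(-1, 2))) = Add(-4, Add(Mul(-9, Rational(-1, 2)), Rational(-1, 2))) = Add(-4, Add(Rational(9, 2), Rational(-1, 2))) = Add(-4, 4) = 0)
Function('d')(f, V) = Add(-4, f, Mul(-5, V)) (Function('d')(f, V) = Add(-4, Add(Mul(-5, V), f)) = Add(-4, Add(f, Mul(-5, V))) = Add(-4, f, Mul(-5, V)))
Mul(1265, Function('d')(1, X)) = Mul(1265, Add(-4, 1, Mul(-5, 0))) = Mul(1265, Add(-4, 1, 0)) = Mul(1265, -3) = -3795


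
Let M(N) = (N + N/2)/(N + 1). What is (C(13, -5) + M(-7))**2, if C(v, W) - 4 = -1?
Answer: 361/16 ≈ 22.563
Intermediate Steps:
C(v, W) = 3 (C(v, W) = 4 - 1 = 3)
M(N) = 3*N/(2*(1 + N)) (M(N) = (N + N*(1/2))/(1 + N) = (N + N/2)/(1 + N) = (3*N/2)/(1 + N) = 3*N/(2*(1 + N)))
(C(13, -5) + M(-7))**2 = (3 + (3/2)*(-7)/(1 - 7))**2 = (3 + (3/2)*(-7)/(-6))**2 = (3 + (3/2)*(-7)*(-1/6))**2 = (3 + 7/4)**2 = (19/4)**2 = 361/16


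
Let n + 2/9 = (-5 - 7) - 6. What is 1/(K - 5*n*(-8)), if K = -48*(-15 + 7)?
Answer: -9/3104 ≈ -0.0028995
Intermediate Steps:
n = -164/9 (n = -2/9 + ((-5 - 7) - 6) = -2/9 + (-12 - 6) = -2/9 - 18 = -164/9 ≈ -18.222)
K = 384 (K = -48*(-8) = 384)
1/(K - 5*n*(-8)) = 1/(384 - 5*(-164/9)*(-8)) = 1/(384 + (820/9)*(-8)) = 1/(384 - 6560/9) = 1/(-3104/9) = -9/3104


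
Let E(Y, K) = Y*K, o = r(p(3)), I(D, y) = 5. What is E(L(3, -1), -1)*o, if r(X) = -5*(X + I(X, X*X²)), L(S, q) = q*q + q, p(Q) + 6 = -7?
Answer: 0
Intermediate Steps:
p(Q) = -13 (p(Q) = -6 - 7 = -13)
L(S, q) = q + q² (L(S, q) = q² + q = q + q²)
r(X) = -25 - 5*X (r(X) = -5*(X + 5) = -5*(5 + X) = -25 - 5*X)
o = 40 (o = -25 - 5*(-13) = -25 + 65 = 40)
E(Y, K) = K*Y
E(L(3, -1), -1)*o = -(-1)*(1 - 1)*40 = -(-1)*0*40 = -1*0*40 = 0*40 = 0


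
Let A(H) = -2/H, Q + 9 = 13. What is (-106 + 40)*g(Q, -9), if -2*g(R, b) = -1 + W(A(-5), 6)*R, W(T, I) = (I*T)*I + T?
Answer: 9603/5 ≈ 1920.6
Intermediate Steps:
Q = 4 (Q = -9 + 13 = 4)
W(T, I) = T + T*I² (W(T, I) = T*I² + T = T + T*I²)
g(R, b) = ½ - 37*R/5 (g(R, b) = -(-1 + ((-2/(-5))*(1 + 6²))*R)/2 = -(-1 + ((-2*(-⅕))*(1 + 36))*R)/2 = -(-1 + ((⅖)*37)*R)/2 = -(-1 + 74*R/5)/2 = ½ - 37*R/5)
(-106 + 40)*g(Q, -9) = (-106 + 40)*(½ - 37/5*4) = -66*(½ - 148/5) = -66*(-291/10) = 9603/5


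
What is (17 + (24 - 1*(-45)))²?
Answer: 7396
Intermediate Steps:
(17 + (24 - 1*(-45)))² = (17 + (24 + 45))² = (17 + 69)² = 86² = 7396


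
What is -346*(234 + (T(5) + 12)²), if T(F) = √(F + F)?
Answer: -134248 - 8304*√10 ≈ -1.6051e+5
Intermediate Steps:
T(F) = √2*√F (T(F) = √(2*F) = √2*√F)
-346*(234 + (T(5) + 12)²) = -346*(234 + (√2*√5 + 12)²) = -346*(234 + (√10 + 12)²) = -346*(234 + (12 + √10)²) = -80964 - 346*(12 + √10)²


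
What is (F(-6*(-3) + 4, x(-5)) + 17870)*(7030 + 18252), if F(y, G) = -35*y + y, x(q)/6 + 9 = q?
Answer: 432878404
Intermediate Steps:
x(q) = -54 + 6*q
F(y, G) = -34*y
(F(-6*(-3) + 4, x(-5)) + 17870)*(7030 + 18252) = (-34*(-6*(-3) + 4) + 17870)*(7030 + 18252) = (-34*(18 + 4) + 17870)*25282 = (-34*22 + 17870)*25282 = (-748 + 17870)*25282 = 17122*25282 = 432878404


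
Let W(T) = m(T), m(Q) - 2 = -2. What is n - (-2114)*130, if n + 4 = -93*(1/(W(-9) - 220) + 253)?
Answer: 55283233/220 ≈ 2.5129e+5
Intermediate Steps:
m(Q) = 0 (m(Q) = 2 - 2 = 0)
W(T) = 0
n = -5177167/220 (n = -4 - 93*(1/(0 - 220) + 253) = -4 - 93*(1/(-220) + 253) = -4 - 93*(-1/220 + 253) = -4 - 93*55659/220 = -4 - 5176287/220 = -5177167/220 ≈ -23533.)
n - (-2114)*130 = -5177167/220 - (-2114)*130 = -5177167/220 - 1*(-274820) = -5177167/220 + 274820 = 55283233/220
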